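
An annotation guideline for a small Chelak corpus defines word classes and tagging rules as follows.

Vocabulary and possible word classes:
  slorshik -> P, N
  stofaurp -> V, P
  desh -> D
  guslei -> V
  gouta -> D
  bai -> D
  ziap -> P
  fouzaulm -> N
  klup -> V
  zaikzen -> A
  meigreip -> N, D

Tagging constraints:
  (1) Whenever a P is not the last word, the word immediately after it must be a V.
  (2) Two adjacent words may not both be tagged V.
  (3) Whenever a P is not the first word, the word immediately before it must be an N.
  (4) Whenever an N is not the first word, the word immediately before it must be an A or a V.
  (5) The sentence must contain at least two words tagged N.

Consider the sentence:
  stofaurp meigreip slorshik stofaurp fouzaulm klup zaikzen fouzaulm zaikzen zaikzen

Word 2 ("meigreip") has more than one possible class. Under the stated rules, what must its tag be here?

Candidates per position — 1:stofaurp {V,P}; 2:meigreip {N,D}; 3:slorshik {P,N}; 4:stofaurp {V,P}; 5:fouzaulm {N}; 6:klup {V}; 7:zaikzen {A}; 8:fouzaulm {N}; 9:zaikzen {A}; 10:zaikzen {A}.
Position 1: P is ruled out by rule 1; that leaves V.
Position 3: N is ruled out by rule 4; that leaves P.
Position 4: P is ruled out by rule 1; that leaves V.
Position 2: D is ruled out by rule 3; that leaves N.
So the tagging must be: V N P V N V A N A A.
Rule-by-rule: rule 1 holds; rule 2 holds; rule 3 holds; rule 4 holds; rule 5 holds.

N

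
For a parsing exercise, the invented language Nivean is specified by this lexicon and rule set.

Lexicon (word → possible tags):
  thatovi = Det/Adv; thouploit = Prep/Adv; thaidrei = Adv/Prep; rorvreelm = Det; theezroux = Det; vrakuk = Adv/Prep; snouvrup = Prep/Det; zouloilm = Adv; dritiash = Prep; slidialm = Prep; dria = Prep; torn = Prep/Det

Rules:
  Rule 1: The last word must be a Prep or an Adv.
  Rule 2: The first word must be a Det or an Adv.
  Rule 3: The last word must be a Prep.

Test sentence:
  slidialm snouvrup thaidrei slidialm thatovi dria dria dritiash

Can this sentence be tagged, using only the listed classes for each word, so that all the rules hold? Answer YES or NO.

NO

Candidates per position — 1:slidialm {Prep}; 2:snouvrup {Prep,Det}; 3:thaidrei {Adv,Prep}; 4:slidialm {Prep}; 5:thatovi {Det,Adv}; 6:dria {Prep}; 7:dria {Prep}; 8:dritiash {Prep}.
Rule 2 cannot be satisfied by any choice of tags from the lexicon.
So there is no consistent tagging.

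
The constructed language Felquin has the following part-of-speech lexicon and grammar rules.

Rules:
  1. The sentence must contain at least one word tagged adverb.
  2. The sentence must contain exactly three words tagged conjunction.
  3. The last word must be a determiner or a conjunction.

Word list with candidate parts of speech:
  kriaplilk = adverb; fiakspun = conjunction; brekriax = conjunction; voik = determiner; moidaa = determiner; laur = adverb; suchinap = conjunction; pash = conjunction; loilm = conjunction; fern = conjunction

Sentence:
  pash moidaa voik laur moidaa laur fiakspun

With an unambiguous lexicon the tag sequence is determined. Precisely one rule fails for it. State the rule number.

Fixed tagging: conjunction determiner determiner adverb determiner adverb conjunction.
Rule check: R1 ok, R2 fails, R3 ok.
Only rule 2 fails.

2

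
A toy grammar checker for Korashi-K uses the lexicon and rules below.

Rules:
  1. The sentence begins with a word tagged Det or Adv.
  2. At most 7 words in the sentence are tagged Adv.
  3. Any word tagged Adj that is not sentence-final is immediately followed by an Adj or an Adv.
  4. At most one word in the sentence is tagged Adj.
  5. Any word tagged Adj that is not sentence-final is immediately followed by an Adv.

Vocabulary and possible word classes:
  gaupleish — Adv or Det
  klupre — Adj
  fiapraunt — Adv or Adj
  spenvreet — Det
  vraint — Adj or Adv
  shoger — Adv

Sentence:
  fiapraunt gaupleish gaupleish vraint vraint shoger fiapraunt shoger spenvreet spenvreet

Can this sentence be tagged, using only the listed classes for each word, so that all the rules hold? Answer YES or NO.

YES

Candidates per position — 1:fiapraunt {Adv,Adj}; 2:gaupleish {Adv,Det}; 3:gaupleish {Adv,Det}; 4:vraint {Adj,Adv}; 5:vraint {Adj,Adv}; 6:shoger {Adv}; 7:fiapraunt {Adv,Adj}; 8:shoger {Adv}; 9:spenvreet {Det}; 10:spenvreet {Det}.
One satisfying assignment: Adv Det Adv Adv Adj Adv Adv Adv Det Det.
Check: rule 1 ok; rule 2 ok; rule 3 ok; rule 4 ok; rule 5 ok.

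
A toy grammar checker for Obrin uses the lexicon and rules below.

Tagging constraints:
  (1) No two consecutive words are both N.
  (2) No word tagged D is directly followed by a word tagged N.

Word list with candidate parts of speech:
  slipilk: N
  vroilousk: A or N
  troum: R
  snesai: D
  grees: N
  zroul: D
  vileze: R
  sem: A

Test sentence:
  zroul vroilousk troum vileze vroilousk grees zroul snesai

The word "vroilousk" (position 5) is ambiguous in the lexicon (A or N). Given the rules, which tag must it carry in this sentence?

A

Candidates per position — 1:zroul {D}; 2:vroilousk {A,N}; 3:troum {R}; 4:vileze {R}; 5:vroilousk {A,N}; 6:grees {N}; 7:zroul {D}; 8:snesai {D}.
If word 2 were N, no tagging could satisfy rule 2; so word 2 is A.
If word 5 were N, no tagging could satisfy rule 1; so word 5 is A.
The only consistent sequence is: D A R R A N D D.
Verifying each rule — rule 1 ok; rule 2 ok.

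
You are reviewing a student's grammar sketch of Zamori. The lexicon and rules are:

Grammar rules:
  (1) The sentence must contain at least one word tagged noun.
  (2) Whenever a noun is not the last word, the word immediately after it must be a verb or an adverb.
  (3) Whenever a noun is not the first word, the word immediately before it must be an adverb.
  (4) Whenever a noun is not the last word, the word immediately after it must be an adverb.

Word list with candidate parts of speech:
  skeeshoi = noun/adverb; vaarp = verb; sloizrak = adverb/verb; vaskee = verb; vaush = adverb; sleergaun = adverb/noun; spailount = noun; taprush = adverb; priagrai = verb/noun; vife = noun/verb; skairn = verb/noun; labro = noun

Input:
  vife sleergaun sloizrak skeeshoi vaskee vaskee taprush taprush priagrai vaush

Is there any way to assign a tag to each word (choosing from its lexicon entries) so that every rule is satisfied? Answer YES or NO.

Candidates per position — 1:vife {noun,verb}; 2:sleergaun {adverb,noun}; 3:sloizrak {adverb,verb}; 4:skeeshoi {noun,adverb}; 5:vaskee {verb}; 6:vaskee {verb}; 7:taprush {adverb}; 8:taprush {adverb}; 9:priagrai {verb,noun}; 10:vaush {adverb}.
One satisfying assignment: noun adverb adverb adverb verb verb adverb adverb verb adverb.
Verifying each rule — rule 1 ✓; rule 2 ✓; rule 3 ✓; rule 4 ✓.

YES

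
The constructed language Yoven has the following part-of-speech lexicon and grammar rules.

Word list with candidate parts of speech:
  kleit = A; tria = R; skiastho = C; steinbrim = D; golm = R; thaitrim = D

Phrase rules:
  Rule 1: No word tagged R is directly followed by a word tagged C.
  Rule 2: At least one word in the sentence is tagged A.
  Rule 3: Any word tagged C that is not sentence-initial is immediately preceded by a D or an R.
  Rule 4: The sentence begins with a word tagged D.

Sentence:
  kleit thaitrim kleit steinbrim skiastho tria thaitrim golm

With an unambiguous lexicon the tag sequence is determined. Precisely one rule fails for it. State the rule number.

4

Fixed tagging: A D A D C R D R.
Checking each rule: R1 ✓, R2 ✓, R3 ✓, R4 ✗.
Only rule 4 fails.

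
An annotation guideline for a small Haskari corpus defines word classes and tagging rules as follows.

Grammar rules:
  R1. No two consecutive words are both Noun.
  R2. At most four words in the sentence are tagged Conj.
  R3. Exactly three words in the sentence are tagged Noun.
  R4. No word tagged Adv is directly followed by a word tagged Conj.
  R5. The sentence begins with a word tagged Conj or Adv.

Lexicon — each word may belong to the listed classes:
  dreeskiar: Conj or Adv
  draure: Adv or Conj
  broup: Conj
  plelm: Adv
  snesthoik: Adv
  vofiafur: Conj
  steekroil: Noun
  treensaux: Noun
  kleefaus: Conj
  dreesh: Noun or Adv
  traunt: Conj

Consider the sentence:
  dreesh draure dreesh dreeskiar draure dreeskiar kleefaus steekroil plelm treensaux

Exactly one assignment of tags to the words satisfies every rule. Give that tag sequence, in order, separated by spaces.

Adv Adv Noun Conj Conj Conj Conj Noun Adv Noun

Candidates per position — 1:dreesh {Noun,Adv}; 2:draure {Adv,Conj}; 3:dreesh {Noun,Adv}; 4:dreeskiar {Conj,Adv}; 5:draure {Adv,Conj}; 6:dreeskiar {Conj,Adv}; 7:kleefaus {Conj}; 8:steekroil {Noun}; 9:plelm {Adv}; 10:treensaux {Noun}.
Position 1: Noun is ruled out by rule 5; that leaves Adv.
Position 2: Conj is ruled out by rule 4; that leaves Adv.
Position 3: Adv is ruled out by rule 3; that leaves Noun.
Position 4: Adv is ruled out by rule 4; that leaves Conj.
Position 5: Adv is ruled out by rule 4; that leaves Conj.
Position 6: Adv is ruled out by rule 4; that leaves Conj.
The unique satisfying tagging is: Adv Adv Noun Conj Conj Conj Conj Noun Adv Noun.
Checking: rule 1 satisfied; rule 2 satisfied; rule 3 satisfied; rule 4 satisfied; rule 5 satisfied.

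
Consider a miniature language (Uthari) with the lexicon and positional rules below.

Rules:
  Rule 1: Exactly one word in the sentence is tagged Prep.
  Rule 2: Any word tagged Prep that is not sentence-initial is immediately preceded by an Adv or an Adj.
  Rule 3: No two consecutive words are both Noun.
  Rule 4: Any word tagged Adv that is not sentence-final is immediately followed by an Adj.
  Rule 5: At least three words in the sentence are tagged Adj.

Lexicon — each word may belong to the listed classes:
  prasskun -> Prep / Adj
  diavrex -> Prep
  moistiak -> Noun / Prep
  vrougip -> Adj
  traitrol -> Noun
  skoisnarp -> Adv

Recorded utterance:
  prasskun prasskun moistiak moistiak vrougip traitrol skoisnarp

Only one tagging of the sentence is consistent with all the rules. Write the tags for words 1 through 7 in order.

Adj Adj Prep Noun Adj Noun Adv

Candidates per position — 1:prasskun {Prep,Adj}; 2:prasskun {Prep,Adj}; 3:moistiak {Noun,Prep}; 4:moistiak {Noun,Prep}; 5:vrougip {Adj}; 6:traitrol {Noun}; 7:skoisnarp {Adv}.
If word 1 were Prep, no tagging could satisfy rule 5; so word 1 is Adj.
If word 2 were Prep, no tagging could satisfy rule 5; so word 2 is Adj.
If word 4 were Prep, no tagging could satisfy rule 2; so word 4 is Noun.
If word 3 were Noun, no tagging could satisfy rule 1; so word 3 is Prep.
The unique satisfying tagging is: Adj Adj Prep Noun Adj Noun Adv.
Check: rule 1 holds; rule 2 holds; rule 3 holds; rule 4 holds; rule 5 holds.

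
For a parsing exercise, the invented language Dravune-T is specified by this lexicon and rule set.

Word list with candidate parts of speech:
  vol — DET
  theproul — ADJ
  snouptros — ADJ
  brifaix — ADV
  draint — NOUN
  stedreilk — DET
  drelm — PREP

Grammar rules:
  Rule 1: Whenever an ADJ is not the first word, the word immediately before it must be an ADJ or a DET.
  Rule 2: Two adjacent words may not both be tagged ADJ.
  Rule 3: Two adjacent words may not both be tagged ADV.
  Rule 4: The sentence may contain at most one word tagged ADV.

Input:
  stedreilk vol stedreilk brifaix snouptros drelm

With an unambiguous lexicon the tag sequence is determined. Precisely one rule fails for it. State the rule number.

Fixed tagging: DET DET DET ADV ADJ PREP.
Checking each rule: R1 fail, R2 pass, R3 pass, R4 pass.
Only rule 1 fails.

1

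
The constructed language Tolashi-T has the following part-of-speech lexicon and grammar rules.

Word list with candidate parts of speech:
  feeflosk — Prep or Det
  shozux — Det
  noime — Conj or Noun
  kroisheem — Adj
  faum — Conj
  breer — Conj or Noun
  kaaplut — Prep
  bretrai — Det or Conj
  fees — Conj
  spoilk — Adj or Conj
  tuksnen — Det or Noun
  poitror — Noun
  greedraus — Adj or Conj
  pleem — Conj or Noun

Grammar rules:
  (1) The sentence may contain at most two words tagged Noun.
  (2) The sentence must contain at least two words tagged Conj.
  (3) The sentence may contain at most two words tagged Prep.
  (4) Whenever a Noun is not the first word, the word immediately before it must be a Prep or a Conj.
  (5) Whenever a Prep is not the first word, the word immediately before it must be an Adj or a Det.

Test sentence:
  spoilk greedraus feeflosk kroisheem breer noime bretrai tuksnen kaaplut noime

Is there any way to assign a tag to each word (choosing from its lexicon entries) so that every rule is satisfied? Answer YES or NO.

Candidates per position — 1:spoilk {Adj,Conj}; 2:greedraus {Adj,Conj}; 3:feeflosk {Prep,Det}; 4:kroisheem {Adj}; 5:breer {Conj,Noun}; 6:noime {Conj,Noun}; 7:bretrai {Det,Conj}; 8:tuksnen {Det,Noun}; 9:kaaplut {Prep}; 10:noime {Conj,Noun}.
One satisfying assignment: Conj Adj Prep Adj Conj Conj Conj Det Prep Conj.
Checking: rule 1 satisfied; rule 2 satisfied; rule 3 satisfied; rule 4 satisfied; rule 5 satisfied.

YES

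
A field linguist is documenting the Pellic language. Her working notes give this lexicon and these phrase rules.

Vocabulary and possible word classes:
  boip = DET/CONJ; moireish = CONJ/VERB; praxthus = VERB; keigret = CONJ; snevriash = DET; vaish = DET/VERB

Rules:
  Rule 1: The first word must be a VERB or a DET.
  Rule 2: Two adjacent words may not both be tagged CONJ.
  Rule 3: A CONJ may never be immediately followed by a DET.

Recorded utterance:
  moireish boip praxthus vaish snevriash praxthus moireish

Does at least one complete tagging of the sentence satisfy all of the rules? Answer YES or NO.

Candidates per position — 1:moireish {CONJ,VERB}; 2:boip {DET,CONJ}; 3:praxthus {VERB}; 4:vaish {DET,VERB}; 5:snevriash {DET}; 6:praxthus {VERB}; 7:moireish {CONJ,VERB}.
One satisfying assignment: VERB CONJ VERB DET DET VERB CONJ.
Checking: rule 1 ✓; rule 2 ✓; rule 3 ✓.

YES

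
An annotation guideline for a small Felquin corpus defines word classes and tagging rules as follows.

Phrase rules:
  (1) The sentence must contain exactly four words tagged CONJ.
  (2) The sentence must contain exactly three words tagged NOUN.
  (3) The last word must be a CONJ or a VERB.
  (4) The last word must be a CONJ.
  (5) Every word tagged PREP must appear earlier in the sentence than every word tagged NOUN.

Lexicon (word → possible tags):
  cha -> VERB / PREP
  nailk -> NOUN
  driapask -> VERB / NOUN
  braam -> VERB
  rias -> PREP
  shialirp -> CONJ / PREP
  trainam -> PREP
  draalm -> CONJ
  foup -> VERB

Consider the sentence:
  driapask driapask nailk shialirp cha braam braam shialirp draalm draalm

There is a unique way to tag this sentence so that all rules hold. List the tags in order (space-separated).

NOUN NOUN NOUN CONJ VERB VERB VERB CONJ CONJ CONJ

Candidates per position — 1:driapask {VERB,NOUN}; 2:driapask {VERB,NOUN}; 3:nailk {NOUN}; 4:shialirp {CONJ,PREP}; 5:cha {VERB,PREP}; 6:braam {VERB}; 7:braam {VERB}; 8:shialirp {CONJ,PREP}; 9:draalm {CONJ}; 10:draalm {CONJ}.
At position 1, choosing VERB makes rule 2 impossible to satisfy; hence NOUN.
At position 2, choosing VERB makes rule 2 impossible to satisfy; hence NOUN.
At position 4, choosing PREP makes rule 1 impossible to satisfy; hence CONJ.
At position 5, choosing PREP makes rule 5 impossible to satisfy; hence VERB.
At position 8, choosing PREP makes rule 1 impossible to satisfy; hence CONJ.
That leaves exactly one tagging: NOUN NOUN NOUN CONJ VERB VERB VERB CONJ CONJ CONJ.
Verifying each rule — rule 1 holds; rule 2 holds; rule 3 holds; rule 4 holds; rule 5 holds.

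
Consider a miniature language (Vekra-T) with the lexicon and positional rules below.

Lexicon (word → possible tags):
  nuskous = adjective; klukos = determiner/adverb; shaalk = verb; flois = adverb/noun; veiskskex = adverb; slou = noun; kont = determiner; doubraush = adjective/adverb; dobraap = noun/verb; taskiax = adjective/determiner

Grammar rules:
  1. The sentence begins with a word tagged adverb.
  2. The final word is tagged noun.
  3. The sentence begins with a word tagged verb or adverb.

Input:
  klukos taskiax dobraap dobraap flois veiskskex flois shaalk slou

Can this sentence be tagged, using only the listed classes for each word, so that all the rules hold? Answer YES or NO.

YES

Candidates per position — 1:klukos {determiner,adverb}; 2:taskiax {adjective,determiner}; 3:dobraap {noun,verb}; 4:dobraap {noun,verb}; 5:flois {adverb,noun}; 6:veiskskex {adverb}; 7:flois {adverb,noun}; 8:shaalk {verb}; 9:slou {noun}.
One satisfying assignment: adverb determiner verb noun noun adverb adverb verb noun.
Rule-by-rule: rule 1 holds; rule 2 holds; rule 3 holds.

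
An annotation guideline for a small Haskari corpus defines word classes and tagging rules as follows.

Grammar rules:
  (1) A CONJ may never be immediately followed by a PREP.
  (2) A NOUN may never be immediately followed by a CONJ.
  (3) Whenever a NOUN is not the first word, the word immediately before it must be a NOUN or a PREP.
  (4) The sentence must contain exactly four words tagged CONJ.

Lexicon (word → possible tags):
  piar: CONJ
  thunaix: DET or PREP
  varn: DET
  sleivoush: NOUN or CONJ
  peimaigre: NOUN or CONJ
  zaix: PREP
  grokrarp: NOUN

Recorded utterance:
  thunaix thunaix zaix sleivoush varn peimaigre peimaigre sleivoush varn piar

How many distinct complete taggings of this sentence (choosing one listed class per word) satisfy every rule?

Candidates per position — 1:thunaix {DET,PREP}; 2:thunaix {DET,PREP}; 3:zaix {PREP}; 4:sleivoush {NOUN,CONJ}; 5:varn {DET}; 6:peimaigre {NOUN,CONJ}; 7:peimaigre {NOUN,CONJ}; 8:sleivoush {NOUN,CONJ}; 9:varn {DET}; 10:piar {CONJ}.
There are 64 candidate sequences in total.
The sequences that satisfy every rule: DET DET PREP NOUN DET CONJ CONJ CONJ DET CONJ; DET PREP PREP NOUN DET CONJ CONJ CONJ DET CONJ; PREP DET PREP NOUN DET CONJ CONJ CONJ DET CONJ; PREP PREP PREP NOUN DET CONJ CONJ CONJ DET CONJ.
Count = 4.

4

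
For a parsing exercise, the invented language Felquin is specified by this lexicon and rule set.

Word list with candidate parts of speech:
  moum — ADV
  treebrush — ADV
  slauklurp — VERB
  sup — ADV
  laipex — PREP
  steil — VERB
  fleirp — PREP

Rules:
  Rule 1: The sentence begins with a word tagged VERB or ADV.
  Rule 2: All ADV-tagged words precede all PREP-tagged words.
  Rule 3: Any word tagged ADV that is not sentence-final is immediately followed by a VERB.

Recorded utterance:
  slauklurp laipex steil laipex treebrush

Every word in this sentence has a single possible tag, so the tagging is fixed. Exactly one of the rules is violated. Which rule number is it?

2

Fixed tagging: VERB PREP VERB PREP ADV.
Checking each rule: R1 pass, R2 fail, R3 pass.
Only rule 2 fails.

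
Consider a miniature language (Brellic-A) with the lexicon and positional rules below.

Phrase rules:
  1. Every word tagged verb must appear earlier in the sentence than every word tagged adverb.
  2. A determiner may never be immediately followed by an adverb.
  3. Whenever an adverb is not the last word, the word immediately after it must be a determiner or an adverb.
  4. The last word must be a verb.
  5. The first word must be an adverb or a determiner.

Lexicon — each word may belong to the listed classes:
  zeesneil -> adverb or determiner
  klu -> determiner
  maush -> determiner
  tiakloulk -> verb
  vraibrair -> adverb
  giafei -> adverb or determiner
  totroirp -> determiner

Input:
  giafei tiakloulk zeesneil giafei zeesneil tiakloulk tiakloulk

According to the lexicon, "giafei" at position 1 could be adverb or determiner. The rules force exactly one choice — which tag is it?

Candidates per position — 1:giafei {adverb,determiner}; 2:tiakloulk {verb}; 3:zeesneil {adverb,determiner}; 4:giafei {adverb,determiner}; 5:zeesneil {adverb,determiner}; 6:tiakloulk {verb}; 7:tiakloulk {verb}.
Position 1: adverb is ruled out by rule 1; that leaves determiner.
Position 3: adverb is ruled out by rule 1; that leaves determiner.
Position 4: adverb is ruled out by rule 1; that leaves determiner.
Position 5: adverb is ruled out by rule 1; that leaves determiner.
The unique satisfying tagging is: determiner verb determiner determiner determiner verb verb.
Verifying each rule — rule 1 holds; rule 2 holds; rule 3 holds; rule 4 holds; rule 5 holds.

determiner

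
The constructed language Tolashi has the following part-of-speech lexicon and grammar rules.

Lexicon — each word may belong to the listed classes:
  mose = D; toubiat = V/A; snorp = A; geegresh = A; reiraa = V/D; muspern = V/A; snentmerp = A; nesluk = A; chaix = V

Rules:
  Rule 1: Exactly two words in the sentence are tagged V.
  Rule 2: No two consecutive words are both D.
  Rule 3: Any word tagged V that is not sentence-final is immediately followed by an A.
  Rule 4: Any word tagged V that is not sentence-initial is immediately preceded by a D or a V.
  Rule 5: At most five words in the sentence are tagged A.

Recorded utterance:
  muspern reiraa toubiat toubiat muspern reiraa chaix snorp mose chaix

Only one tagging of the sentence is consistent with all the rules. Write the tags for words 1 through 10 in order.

Candidates per position — 1:muspern {V,A}; 2:reiraa {V,D}; 3:toubiat {V,A}; 4:toubiat {V,A}; 5:muspern {V,A}; 6:reiraa {V,D}; 7:chaix {V}; 8:snorp {A}; 9:mose {D}; 10:chaix {V}.
At position 1, choosing V makes rule 1 impossible to satisfy; hence A.
At position 2, choosing V makes rule 1 impossible to satisfy; hence D.
At position 3, choosing V makes rule 1 impossible to satisfy; hence A.
At position 4, choosing V makes rule 1 impossible to satisfy; hence A.
At position 5, choosing V makes rule 1 impossible to satisfy; hence A.
At position 6, choosing V makes rule 1 impossible to satisfy; hence D.
So the tagging must be: A D A A A D V A D V.
Checking: rule 1 holds; rule 2 holds; rule 3 holds; rule 4 holds; rule 5 holds.

A D A A A D V A D V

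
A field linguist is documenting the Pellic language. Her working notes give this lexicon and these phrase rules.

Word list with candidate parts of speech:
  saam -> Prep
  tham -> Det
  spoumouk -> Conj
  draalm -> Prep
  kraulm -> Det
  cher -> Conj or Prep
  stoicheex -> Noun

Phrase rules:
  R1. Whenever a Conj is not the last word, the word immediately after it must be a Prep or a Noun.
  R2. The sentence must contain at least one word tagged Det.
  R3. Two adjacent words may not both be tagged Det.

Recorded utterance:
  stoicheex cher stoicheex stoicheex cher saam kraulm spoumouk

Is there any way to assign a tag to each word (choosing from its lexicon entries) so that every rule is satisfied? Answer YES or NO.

Candidates per position — 1:stoicheex {Noun}; 2:cher {Conj,Prep}; 3:stoicheex {Noun}; 4:stoicheex {Noun}; 5:cher {Conj,Prep}; 6:saam {Prep}; 7:kraulm {Det}; 8:spoumouk {Conj}.
One satisfying assignment: Noun Conj Noun Noun Conj Prep Det Conj.
Rule-by-rule: rule 1 satisfied; rule 2 satisfied; rule 3 satisfied.

YES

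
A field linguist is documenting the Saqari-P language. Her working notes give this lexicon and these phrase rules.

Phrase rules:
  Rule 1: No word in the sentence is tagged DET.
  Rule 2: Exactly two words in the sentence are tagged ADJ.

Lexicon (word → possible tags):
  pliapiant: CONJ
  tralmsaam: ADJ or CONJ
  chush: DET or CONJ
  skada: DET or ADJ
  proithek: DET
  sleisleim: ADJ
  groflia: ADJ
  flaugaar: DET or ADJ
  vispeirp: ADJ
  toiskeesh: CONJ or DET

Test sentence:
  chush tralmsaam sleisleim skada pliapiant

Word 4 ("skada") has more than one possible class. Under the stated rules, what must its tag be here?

ADJ

Candidates per position — 1:chush {DET,CONJ}; 2:tralmsaam {ADJ,CONJ}; 3:sleisleim {ADJ}; 4:skada {DET,ADJ}; 5:pliapiant {CONJ}.
Position 1: tagging it DET would leave rule 1 unsatisfiable, so it must be CONJ.
Position 4: tagging it DET would leave rule 1 unsatisfiable, so it must be ADJ.
Position 2: tagging it ADJ would leave rule 2 unsatisfiable, so it must be CONJ.
The unique satisfying tagging is: CONJ CONJ ADJ ADJ CONJ.
Check: rule 1 ok; rule 2 ok.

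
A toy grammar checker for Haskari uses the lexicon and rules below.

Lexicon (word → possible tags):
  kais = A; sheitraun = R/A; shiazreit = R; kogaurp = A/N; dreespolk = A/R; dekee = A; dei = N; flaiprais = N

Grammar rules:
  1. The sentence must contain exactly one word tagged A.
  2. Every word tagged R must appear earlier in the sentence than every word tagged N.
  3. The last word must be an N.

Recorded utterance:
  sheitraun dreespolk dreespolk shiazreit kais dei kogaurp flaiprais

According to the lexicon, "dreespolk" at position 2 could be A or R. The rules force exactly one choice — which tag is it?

R

Candidates per position — 1:sheitraun {R,A}; 2:dreespolk {A,R}; 3:dreespolk {A,R}; 4:shiazreit {R}; 5:kais {A}; 6:dei {N}; 7:kogaurp {A,N}; 8:flaiprais {N}.
Position 1: tagging it A would leave rule 1 unsatisfiable, so it must be R.
Position 2: tagging it A would leave rule 1 unsatisfiable, so it must be R.
Position 3: tagging it A would leave rule 1 unsatisfiable, so it must be R.
Position 7: tagging it A would leave rule 1 unsatisfiable, so it must be N.
So the tagging must be: R R R R A N N N.
Check: rule 1 holds; rule 2 holds; rule 3 holds.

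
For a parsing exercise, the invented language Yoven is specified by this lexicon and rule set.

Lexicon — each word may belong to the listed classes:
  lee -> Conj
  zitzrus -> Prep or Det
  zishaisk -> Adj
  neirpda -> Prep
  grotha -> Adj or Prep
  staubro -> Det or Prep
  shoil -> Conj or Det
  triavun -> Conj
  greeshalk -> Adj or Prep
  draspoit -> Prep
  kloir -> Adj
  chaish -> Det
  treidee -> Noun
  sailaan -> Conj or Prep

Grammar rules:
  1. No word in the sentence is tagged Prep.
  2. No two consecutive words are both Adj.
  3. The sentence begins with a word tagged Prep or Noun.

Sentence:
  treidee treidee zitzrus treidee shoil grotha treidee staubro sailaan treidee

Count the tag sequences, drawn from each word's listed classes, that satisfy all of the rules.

2

Candidates per position — 1:treidee {Noun}; 2:treidee {Noun}; 3:zitzrus {Prep,Det}; 4:treidee {Noun}; 5:shoil {Conj,Det}; 6:grotha {Adj,Prep}; 7:treidee {Noun}; 8:staubro {Det,Prep}; 9:sailaan {Conj,Prep}; 10:treidee {Noun}.
There are 32 candidate sequences in total.
The sequences that satisfy every rule: Noun Noun Det Noun Conj Adj Noun Det Conj Noun; Noun Noun Det Noun Det Adj Noun Det Conj Noun.
Count = 2.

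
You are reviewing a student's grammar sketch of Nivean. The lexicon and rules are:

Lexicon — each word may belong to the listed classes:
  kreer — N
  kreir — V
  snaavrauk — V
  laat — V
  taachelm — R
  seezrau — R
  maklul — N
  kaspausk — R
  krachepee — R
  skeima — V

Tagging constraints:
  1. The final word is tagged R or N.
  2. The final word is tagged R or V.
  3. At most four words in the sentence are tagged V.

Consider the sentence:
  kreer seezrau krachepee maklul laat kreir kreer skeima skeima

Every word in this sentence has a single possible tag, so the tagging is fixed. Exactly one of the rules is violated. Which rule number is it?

Fixed tagging: N R R N V V N V V.
Applying the rules: R1 ✗, R2 ✓, R3 ✓.
Only rule 1 fails.

1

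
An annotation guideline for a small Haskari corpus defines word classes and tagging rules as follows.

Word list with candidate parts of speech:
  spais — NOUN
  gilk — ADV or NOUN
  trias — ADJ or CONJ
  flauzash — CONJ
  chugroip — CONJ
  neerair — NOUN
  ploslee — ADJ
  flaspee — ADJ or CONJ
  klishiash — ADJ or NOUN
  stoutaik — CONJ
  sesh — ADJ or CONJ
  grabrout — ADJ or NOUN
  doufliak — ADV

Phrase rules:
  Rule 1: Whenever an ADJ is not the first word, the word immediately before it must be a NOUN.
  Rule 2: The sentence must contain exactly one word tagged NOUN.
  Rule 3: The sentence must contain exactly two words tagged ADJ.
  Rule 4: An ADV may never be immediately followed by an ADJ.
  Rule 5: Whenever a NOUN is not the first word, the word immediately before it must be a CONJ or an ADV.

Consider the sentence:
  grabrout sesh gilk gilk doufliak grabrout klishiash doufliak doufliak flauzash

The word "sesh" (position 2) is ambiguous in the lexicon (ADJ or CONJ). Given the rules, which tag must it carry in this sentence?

CONJ

Candidates per position — 1:grabrout {ADJ,NOUN}; 2:sesh {ADJ,CONJ}; 3:gilk {ADV,NOUN}; 4:gilk {ADV,NOUN}; 5:doufliak {ADV}; 6:grabrout {ADJ,NOUN}; 7:klishiash {ADJ,NOUN}; 8:doufliak {ADV}; 9:doufliak {ADV}; 10:flauzash {CONJ}.
Position 6: tagging it ADJ would leave rule 1 unsatisfiable, so it must be NOUN.
Position 7: tagging it NOUN would leave rule 2 unsatisfiable, so it must be ADJ.
Position 1: tagging it NOUN would leave rule 2 unsatisfiable, so it must be ADJ.
Position 2: tagging it ADJ would leave rule 1 unsatisfiable, so it must be CONJ.
Position 3: tagging it NOUN would leave rule 2 unsatisfiable, so it must be ADV.
Position 4: tagging it NOUN would leave rule 2 unsatisfiable, so it must be ADV.
That leaves exactly one tagging: ADJ CONJ ADV ADV ADV NOUN ADJ ADV ADV CONJ.
Checking: rule 1 holds; rule 2 holds; rule 3 holds; rule 4 holds; rule 5 holds.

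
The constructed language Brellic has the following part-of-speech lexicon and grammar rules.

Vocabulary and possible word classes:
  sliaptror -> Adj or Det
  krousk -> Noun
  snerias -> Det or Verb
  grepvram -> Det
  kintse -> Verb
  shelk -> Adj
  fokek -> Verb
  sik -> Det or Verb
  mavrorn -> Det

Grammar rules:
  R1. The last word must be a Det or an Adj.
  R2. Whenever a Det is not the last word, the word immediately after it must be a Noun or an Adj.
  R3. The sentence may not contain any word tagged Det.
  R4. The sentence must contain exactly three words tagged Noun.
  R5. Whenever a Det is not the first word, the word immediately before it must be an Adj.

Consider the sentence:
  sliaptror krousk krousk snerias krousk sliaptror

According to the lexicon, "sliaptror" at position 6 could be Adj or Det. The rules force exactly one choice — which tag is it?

Adj

Candidates per position — 1:sliaptror {Adj,Det}; 2:krousk {Noun}; 3:krousk {Noun}; 4:snerias {Det,Verb}; 5:krousk {Noun}; 6:sliaptror {Adj,Det}.
Word 1 cannot be Det — rule 3 would then fail for every completion. It is Adj.
Word 4 cannot be Det — rule 3 would then fail for every completion. It is Verb.
Word 6 cannot be Det — rule 3 would then fail for every completion. It is Adj.
So the tagging must be: Adj Noun Noun Verb Noun Adj.
Verifying each rule — rule 1 ✓; rule 2 ✓; rule 3 ✓; rule 4 ✓; rule 5 ✓.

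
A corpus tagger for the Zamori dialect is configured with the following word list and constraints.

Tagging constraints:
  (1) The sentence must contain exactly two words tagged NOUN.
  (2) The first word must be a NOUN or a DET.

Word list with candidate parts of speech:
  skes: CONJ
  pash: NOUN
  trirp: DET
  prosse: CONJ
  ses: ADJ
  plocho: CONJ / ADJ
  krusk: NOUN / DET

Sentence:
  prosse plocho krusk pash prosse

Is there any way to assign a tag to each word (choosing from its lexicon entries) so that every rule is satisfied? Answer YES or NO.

Candidates per position — 1:prosse {CONJ}; 2:plocho {CONJ,ADJ}; 3:krusk {NOUN,DET}; 4:pash {NOUN}; 5:prosse {CONJ}.
Rule 2 cannot be satisfied by any choice of tags from the lexicon.
So there is no consistent tagging.

NO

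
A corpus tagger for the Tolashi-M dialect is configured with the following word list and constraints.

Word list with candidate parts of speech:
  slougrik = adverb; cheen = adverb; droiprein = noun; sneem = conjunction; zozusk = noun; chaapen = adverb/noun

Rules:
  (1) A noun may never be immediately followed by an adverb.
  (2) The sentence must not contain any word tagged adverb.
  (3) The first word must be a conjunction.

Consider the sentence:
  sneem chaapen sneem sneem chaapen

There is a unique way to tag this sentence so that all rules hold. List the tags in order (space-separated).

conjunction noun conjunction conjunction noun

Candidates per position — 1:sneem {conjunction}; 2:chaapen {adverb,noun}; 3:sneem {conjunction}; 4:sneem {conjunction}; 5:chaapen {adverb,noun}.
Word 2 cannot be adverb — rule 2 would then fail for every completion. It is noun.
Word 5 cannot be adverb — rule 2 would then fail for every completion. It is noun.
So the tagging must be: conjunction noun conjunction conjunction noun.
Check: rule 1 ✓; rule 2 ✓; rule 3 ✓.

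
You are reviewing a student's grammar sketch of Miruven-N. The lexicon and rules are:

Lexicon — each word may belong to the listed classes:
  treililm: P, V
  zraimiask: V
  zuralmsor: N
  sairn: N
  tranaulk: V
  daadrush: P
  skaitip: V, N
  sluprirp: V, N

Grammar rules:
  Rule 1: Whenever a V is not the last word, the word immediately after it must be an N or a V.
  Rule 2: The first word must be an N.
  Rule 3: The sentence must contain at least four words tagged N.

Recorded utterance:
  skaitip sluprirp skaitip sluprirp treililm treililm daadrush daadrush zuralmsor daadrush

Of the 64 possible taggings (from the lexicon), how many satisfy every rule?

Candidates per position — 1:skaitip {V,N}; 2:sluprirp {V,N}; 3:skaitip {V,N}; 4:sluprirp {V,N}; 5:treililm {P,V}; 6:treililm {P,V}; 7:daadrush {P}; 8:daadrush {P}; 9:zuralmsor {N}; 10:daadrush {P}.
There are 64 candidate sequences in total.
The sequences that satisfy every rule: N V N N P P P P N P; N N V N P P P P N P; N N N N P P P P N P.
Count = 3.

3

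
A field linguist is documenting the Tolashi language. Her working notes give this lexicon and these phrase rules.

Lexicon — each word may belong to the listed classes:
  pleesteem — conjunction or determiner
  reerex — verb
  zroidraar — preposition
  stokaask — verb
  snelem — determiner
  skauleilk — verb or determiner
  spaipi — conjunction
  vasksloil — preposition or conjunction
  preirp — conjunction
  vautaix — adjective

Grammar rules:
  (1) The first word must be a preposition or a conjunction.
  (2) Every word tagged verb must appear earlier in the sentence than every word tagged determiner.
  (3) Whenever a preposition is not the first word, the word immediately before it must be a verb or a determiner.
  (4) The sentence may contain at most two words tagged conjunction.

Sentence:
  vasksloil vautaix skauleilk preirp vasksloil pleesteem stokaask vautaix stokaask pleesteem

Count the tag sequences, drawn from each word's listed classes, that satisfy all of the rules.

0

Candidates per position — 1:vasksloil {preposition,conjunction}; 2:vautaix {adjective}; 3:skauleilk {verb,determiner}; 4:preirp {conjunction}; 5:vasksloil {preposition,conjunction}; 6:pleesteem {conjunction,determiner}; 7:stokaask {verb}; 8:vautaix {adjective}; 9:stokaask {verb}; 10:pleesteem {conjunction,determiner}.
There are 32 candidate sequences in total.
Every candidate sequence violates at least one rule; no consistent tagging exists.
Count = 0.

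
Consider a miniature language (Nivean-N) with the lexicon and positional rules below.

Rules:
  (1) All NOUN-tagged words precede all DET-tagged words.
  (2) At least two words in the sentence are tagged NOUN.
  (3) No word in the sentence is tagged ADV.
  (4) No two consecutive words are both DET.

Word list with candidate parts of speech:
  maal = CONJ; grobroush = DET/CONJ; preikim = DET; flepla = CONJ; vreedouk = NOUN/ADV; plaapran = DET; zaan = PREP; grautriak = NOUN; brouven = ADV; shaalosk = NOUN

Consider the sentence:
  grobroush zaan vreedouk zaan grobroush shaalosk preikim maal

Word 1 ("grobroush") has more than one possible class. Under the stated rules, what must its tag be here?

CONJ

Candidates per position — 1:grobroush {DET,CONJ}; 2:zaan {PREP}; 3:vreedouk {NOUN,ADV}; 4:zaan {PREP}; 5:grobroush {DET,CONJ}; 6:shaalosk {NOUN}; 7:preikim {DET}; 8:maal {CONJ}.
At position 1, choosing DET makes rule 1 impossible to satisfy; hence CONJ.
At position 3, choosing ADV makes rule 2 impossible to satisfy; hence NOUN.
At position 5, choosing DET makes rule 1 impossible to satisfy; hence CONJ.
The only consistent sequence is: CONJ PREP NOUN PREP CONJ NOUN DET CONJ.
Check: rule 1 satisfied; rule 2 satisfied; rule 3 satisfied; rule 4 satisfied.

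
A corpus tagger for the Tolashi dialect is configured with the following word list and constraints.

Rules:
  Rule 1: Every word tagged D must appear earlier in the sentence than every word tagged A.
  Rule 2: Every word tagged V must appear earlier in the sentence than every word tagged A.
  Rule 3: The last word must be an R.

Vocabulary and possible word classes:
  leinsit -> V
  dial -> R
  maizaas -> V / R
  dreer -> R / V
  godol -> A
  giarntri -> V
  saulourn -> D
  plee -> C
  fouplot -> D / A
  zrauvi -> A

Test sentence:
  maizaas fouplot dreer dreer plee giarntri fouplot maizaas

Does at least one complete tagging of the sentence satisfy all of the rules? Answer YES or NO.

Candidates per position — 1:maizaas {V,R}; 2:fouplot {D,A}; 3:dreer {R,V}; 4:dreer {R,V}; 5:plee {C}; 6:giarntri {V}; 7:fouplot {D,A}; 8:maizaas {V,R}.
One satisfying assignment: V D V V C V A R.
Rule-by-rule: rule 1 ✓; rule 2 ✓; rule 3 ✓.

YES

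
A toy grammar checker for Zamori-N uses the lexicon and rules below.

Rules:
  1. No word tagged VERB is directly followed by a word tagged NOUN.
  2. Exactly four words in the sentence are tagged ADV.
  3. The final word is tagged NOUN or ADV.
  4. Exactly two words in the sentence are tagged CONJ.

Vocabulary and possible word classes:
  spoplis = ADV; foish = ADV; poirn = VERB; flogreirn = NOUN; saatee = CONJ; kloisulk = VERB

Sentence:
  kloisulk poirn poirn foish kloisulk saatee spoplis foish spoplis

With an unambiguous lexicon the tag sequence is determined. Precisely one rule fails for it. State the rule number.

4

Fixed tagging: VERB VERB VERB ADV VERB CONJ ADV ADV ADV.
Applying the rules: R1 ok, R2 ok, R3 ok, R4 fails.
Only rule 4 fails.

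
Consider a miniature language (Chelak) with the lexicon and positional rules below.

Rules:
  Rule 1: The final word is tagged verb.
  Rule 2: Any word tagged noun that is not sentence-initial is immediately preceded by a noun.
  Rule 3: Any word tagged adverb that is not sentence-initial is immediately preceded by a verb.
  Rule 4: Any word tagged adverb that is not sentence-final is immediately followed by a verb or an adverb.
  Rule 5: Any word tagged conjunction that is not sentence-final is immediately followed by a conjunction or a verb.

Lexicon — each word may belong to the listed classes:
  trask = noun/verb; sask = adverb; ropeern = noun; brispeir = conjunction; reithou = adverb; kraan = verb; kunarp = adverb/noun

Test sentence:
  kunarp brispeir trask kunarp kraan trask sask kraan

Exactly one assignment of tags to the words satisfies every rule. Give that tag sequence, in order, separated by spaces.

Candidates per position — 1:kunarp {adverb,noun}; 2:brispeir {conjunction}; 3:trask {noun,verb}; 4:kunarp {adverb,noun}; 5:kraan {verb}; 6:trask {noun,verb}; 7:sask {adverb}; 8:kraan {verb}.
Word 1 cannot be adverb — rule 4 would then fail for every completion. It is noun.
Word 3 cannot be noun — rule 2 would then fail for every completion. It is verb.
Word 4 cannot be noun — rule 2 would then fail for every completion. It is adverb.
Word 6 cannot be noun — rule 2 would then fail for every completion. It is verb.
The only consistent sequence is: noun conjunction verb adverb verb verb adverb verb.
Checking: rule 1 satisfied; rule 2 satisfied; rule 3 satisfied; rule 4 satisfied; rule 5 satisfied.

noun conjunction verb adverb verb verb adverb verb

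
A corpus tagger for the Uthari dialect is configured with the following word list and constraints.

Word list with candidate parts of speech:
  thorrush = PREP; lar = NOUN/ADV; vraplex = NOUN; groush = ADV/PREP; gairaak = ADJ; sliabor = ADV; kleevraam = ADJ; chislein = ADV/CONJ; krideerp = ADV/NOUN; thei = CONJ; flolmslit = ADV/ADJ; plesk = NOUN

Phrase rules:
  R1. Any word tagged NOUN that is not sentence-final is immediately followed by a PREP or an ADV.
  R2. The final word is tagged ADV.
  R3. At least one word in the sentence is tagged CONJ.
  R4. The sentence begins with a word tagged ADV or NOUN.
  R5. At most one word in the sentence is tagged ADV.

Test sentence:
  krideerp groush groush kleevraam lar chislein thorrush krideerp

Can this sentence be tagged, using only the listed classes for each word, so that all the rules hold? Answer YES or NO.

NO

Candidates per position — 1:krideerp {ADV,NOUN}; 2:groush {ADV,PREP}; 3:groush {ADV,PREP}; 4:kleevraam {ADJ}; 5:lar {NOUN,ADV}; 6:chislein {ADV,CONJ}; 7:thorrush {PREP}; 8:krideerp {ADV,NOUN}.
Every candidate sequence violates at least one rule; no consistent tagging exists.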